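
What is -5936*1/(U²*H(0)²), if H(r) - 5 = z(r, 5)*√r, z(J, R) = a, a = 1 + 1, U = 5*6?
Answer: -1484/5625 ≈ -0.26382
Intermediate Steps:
U = 30
a = 2
z(J, R) = 2
H(r) = 5 + 2*√r
-5936*1/(U²*H(0)²) = -5936*1/(900*(5 + 2*√0)²) = -5936*1/(900*(5 + 2*0)²) = -5936*1/(900*(5 + 0)²) = -5936/((-30*5)²) = -5936/((-150)²) = -5936/22500 = -5936*1/22500 = -1484/5625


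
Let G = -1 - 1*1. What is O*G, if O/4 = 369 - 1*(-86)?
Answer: -3640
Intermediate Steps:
O = 1820 (O = 4*(369 - 1*(-86)) = 4*(369 + 86) = 4*455 = 1820)
G = -2 (G = -1 - 1 = -2)
O*G = 1820*(-2) = -3640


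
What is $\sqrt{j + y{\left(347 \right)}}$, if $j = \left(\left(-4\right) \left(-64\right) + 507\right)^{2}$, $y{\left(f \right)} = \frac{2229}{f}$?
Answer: $\frac{2 \sqrt{17524790146}}{347} \approx 763.0$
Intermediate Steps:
$j = 582169$ ($j = \left(256 + 507\right)^{2} = 763^{2} = 582169$)
$\sqrt{j + y{\left(347 \right)}} = \sqrt{582169 + \frac{2229}{347}} = \sqrt{\frac{202014872}{347}} = \frac{2 \sqrt{17524790146}}{347}$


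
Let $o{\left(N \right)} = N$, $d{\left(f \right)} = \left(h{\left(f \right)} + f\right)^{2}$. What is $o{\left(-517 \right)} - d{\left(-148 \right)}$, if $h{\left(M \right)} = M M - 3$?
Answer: $-473193526$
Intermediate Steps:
$h{\left(M \right)} = -3 + M^{2}$ ($h{\left(M \right)} = M^{2} - 3 = -3 + M^{2}$)
$d{\left(f \right)} = \left(-3 + f + f^{2}\right)^{2}$ ($d{\left(f \right)} = \left(\left(-3 + f^{2}\right) + f\right)^{2} = \left(-3 + f + f^{2}\right)^{2}$)
$o{\left(-517 \right)} - d{\left(-148 \right)} = -517 - \left(-3 - 148 + \left(-148\right)^{2}\right)^{2} = -517 - \left(-3 - 148 + 21904\right)^{2} = -517 - 21753^{2} = -517 - 473193009 = -473193526$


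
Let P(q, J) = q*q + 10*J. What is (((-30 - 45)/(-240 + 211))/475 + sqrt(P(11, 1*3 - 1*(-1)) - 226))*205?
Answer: 615/551 + 205*I*sqrt(65) ≈ 1.1162 + 1652.8*I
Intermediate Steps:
P(q, J) = q**2 + 10*J
(((-30 - 45)/(-240 + 211))/475 + sqrt(P(11, 1*3 - 1*(-1)) - 226))*205 = (((-30 - 45)/(-240 + 211))/475 + sqrt((11**2 + 10*(1*3 - 1*(-1))) - 226))*205 = (-75/(-29)*(1/475) + sqrt((121 + 10*(3 + 1)) - 226))*205 = (-75*(-1/29)*(1/475) + sqrt((121 + 10*4) - 226))*205 = ((75/29)*(1/475) + sqrt((121 + 40) - 226))*205 = (3/551 + sqrt(161 - 226))*205 = (3/551 + sqrt(-65))*205 = (3/551 + I*sqrt(65))*205 = 615/551 + 205*I*sqrt(65)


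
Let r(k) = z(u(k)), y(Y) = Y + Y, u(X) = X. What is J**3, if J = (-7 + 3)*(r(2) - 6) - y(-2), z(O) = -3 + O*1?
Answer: 32768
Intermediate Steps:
y(Y) = 2*Y
z(O) = -3 + O
r(k) = -3 + k
J = 32 (J = (-7 + 3)*((-3 + 2) - 6) - 2*(-2) = -4*(-1 - 6) - 1*(-4) = -4*(-7) + 4 = 28 + 4 = 32)
J**3 = 32**3 = 32768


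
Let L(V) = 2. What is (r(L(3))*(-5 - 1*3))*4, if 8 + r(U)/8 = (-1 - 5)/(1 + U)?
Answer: 2560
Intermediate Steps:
r(U) = -64 - 48/(1 + U) (r(U) = -64 + 8*((-1 - 5)/(1 + U)) = -64 + 8*(-6/(1 + U)) = -64 - 48/(1 + U))
(r(L(3))*(-5 - 1*3))*4 = ((16*(-7 - 4*2)/(1 + 2))*(-5 - 1*3))*4 = ((16*(-7 - 8)/3)*(-5 - 3))*4 = ((16*(⅓)*(-15))*(-8))*4 = -80*(-8)*4 = 640*4 = 2560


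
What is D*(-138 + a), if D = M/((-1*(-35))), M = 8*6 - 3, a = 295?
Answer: 1413/7 ≈ 201.86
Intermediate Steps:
M = 45 (M = 48 - 3 = 45)
D = 9/7 (D = 45/((-1*(-35))) = 45/35 = 45*(1/35) = 9/7 ≈ 1.2857)
D*(-138 + a) = 9*(-138 + 295)/7 = (9/7)*157 = 1413/7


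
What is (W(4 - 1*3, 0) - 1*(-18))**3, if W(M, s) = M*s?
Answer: 5832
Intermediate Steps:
(W(4 - 1*3, 0) - 1*(-18))**3 = ((4 - 1*3)*0 - 1*(-18))**3 = ((4 - 3)*0 + 18)**3 = (1*0 + 18)**3 = (0 + 18)**3 = 18**3 = 5832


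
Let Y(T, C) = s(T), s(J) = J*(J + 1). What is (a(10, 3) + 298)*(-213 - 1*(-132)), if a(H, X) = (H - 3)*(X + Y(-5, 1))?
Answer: -37179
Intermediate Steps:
s(J) = J*(1 + J)
Y(T, C) = T*(1 + T)
a(H, X) = (-3 + H)*(20 + X) (a(H, X) = (H - 3)*(X - 5*(1 - 5)) = (-3 + H)*(X - 5*(-4)) = (-3 + H)*(X + 20) = (-3 + H)*(20 + X))
(a(10, 3) + 298)*(-213 - 1*(-132)) = ((-60 - 3*3 + 20*10 + 10*3) + 298)*(-213 - 1*(-132)) = ((-60 - 9 + 200 + 30) + 298)*(-213 + 132) = (161 + 298)*(-81) = 459*(-81) = -37179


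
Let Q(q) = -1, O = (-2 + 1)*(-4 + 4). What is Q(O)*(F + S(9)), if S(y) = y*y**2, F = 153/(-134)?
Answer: -97533/134 ≈ -727.86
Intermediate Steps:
O = 0 (O = -1*0 = 0)
F = -153/134 (F = 153*(-1/134) = -153/134 ≈ -1.1418)
S(y) = y**3
Q(O)*(F + S(9)) = -(-153/134 + 9**3) = -(-153/134 + 729) = -1*97533/134 = -97533/134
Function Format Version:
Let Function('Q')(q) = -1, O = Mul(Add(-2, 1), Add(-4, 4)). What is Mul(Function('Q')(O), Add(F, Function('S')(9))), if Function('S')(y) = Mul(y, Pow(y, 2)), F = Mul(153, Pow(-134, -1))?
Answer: Rational(-97533, 134) ≈ -727.86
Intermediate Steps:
O = 0 (O = Mul(-1, 0) = 0)
F = Rational(-153, 134) (F = Mul(153, Rational(-1, 134)) = Rational(-153, 134) ≈ -1.1418)
Function('S')(y) = Pow(y, 3)
Mul(Function('Q')(O), Add(F, Function('S')(9))) = Mul(-1, Add(Rational(-153, 134), Pow(9, 3))) = Mul(-1, Add(Rational(-153, 134), 729)) = Mul(-1, Rational(97533, 134)) = Rational(-97533, 134)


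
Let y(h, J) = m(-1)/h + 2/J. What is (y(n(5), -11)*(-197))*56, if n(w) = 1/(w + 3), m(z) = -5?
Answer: 4876144/11 ≈ 4.4329e+5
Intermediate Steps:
n(w) = 1/(3 + w)
y(h, J) = -5/h + 2/J
(y(n(5), -11)*(-197))*56 = ((-5/(1/(3 + 5)) + 2/(-11))*(-197))*56 = ((-5/(1/8) + 2*(-1/11))*(-197))*56 = ((-5/⅛ - 2/11)*(-197))*56 = ((-5*8 - 2/11)*(-197))*56 = ((-40 - 2/11)*(-197))*56 = -442/11*(-197)*56 = (87074/11)*56 = 4876144/11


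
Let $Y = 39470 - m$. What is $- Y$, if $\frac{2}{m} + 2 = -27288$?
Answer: $- \frac{538568151}{13645} \approx -39470.0$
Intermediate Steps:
$m = - \frac{1}{13645}$ ($m = \frac{2}{-2 - 27288} = \frac{2}{-27290} = 2 \left(- \frac{1}{27290}\right) = - \frac{1}{13645} \approx -7.3287 \cdot 10^{-5}$)
$Y = \frac{538568151}{13645}$ ($Y = 39470 - - \frac{1}{13645} = 39470 + \frac{1}{13645} = \frac{538568151}{13645} \approx 39470.0$)
$- Y = \left(-1\right) \frac{538568151}{13645} = - \frac{538568151}{13645}$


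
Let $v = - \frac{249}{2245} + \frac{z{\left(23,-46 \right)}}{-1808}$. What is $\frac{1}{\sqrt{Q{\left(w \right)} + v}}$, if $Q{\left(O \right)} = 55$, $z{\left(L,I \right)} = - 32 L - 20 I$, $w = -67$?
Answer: $\frac{\sqrt{14103587640170}}{27797441} \approx 0.1351$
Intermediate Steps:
$v = - \frac{107909}{507370}$ ($v = - \frac{249}{2245} + \frac{\left(-32\right) 23 - -920}{-1808} = \left(-249\right) \frac{1}{2245} + \left(-736 + 920\right) \left(- \frac{1}{1808}\right) = - \frac{249}{2245} + 184 \left(- \frac{1}{1808}\right) = - \frac{249}{2245} - \frac{23}{226} = - \frac{107909}{507370} \approx -0.21268$)
$\frac{1}{\sqrt{Q{\left(w \right)} + v}} = \frac{1}{\sqrt{55 - \frac{107909}{507370}}} = \frac{1}{\sqrt{\frac{27797441}{507370}}} = \frac{1}{\frac{1}{507370} \sqrt{14103587640170}} = \frac{\sqrt{14103587640170}}{27797441}$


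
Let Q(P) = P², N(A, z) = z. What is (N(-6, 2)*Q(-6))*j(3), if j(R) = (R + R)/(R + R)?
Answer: 72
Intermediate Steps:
j(R) = 1 (j(R) = (2*R)/((2*R)) = (2*R)*(1/(2*R)) = 1)
(N(-6, 2)*Q(-6))*j(3) = (2*(-6)²)*1 = (2*36)*1 = 72*1 = 72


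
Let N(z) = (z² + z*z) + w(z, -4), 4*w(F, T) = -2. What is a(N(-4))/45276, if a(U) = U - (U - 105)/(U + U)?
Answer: 1/1386 ≈ 0.00072150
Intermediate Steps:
w(F, T) = -½ (w(F, T) = (¼)*(-2) = -½)
N(z) = -½ + 2*z² (N(z) = (z² + z*z) - ½ = (z² + z²) - ½ = 2*z² - ½ = -½ + 2*z²)
a(U) = U - (-105 + U)/(2*U)
a(N(-4))/45276 = (-½ + (-½ + 2*(-4)²) + 105/(2*(-½ + 2*(-4)²)))/45276 = (-½ + (-½ + 2*16) + 105/(2*(-½ + 2*16)))*(1/45276) = (-½ + (-½ + 32) + 105/(2*(-½ + 32)))*(1/45276) = (-½ + 63/2 + 105/(2*(63/2)))*(1/45276) = (-½ + 63/2 + (105/2)*(2/63))*(1/45276) = (-½ + 63/2 + 5/3)*(1/45276) = (98/3)*(1/45276) = 1/1386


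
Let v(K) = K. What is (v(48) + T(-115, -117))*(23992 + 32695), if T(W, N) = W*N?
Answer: 765444561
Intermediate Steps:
T(W, N) = N*W
(v(48) + T(-115, -117))*(23992 + 32695) = (48 - 117*(-115))*(23992 + 32695) = (48 + 13455)*56687 = 13503*56687 = 765444561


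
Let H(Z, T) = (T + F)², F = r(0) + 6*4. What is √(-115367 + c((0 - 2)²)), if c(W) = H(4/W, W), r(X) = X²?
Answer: I*√114583 ≈ 338.5*I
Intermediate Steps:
F = 24 (F = 0² + 6*4 = 0 + 24 = 24)
H(Z, T) = (24 + T)² (H(Z, T) = (T + 24)² = (24 + T)²)
c(W) = (24 + W)²
√(-115367 + c((0 - 2)²)) = √(-115367 + (24 + (0 - 2)²)²) = √(-115367 + (24 + (-2)²)²) = √(-115367 + (24 + 4)²) = √(-115367 + 28²) = √(-115367 + 784) = √(-114583) = I*√114583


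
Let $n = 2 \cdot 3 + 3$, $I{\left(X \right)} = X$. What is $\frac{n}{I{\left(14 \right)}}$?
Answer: $\frac{9}{14} \approx 0.64286$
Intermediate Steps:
$n = 9$ ($n = 6 + 3 = 9$)
$\frac{n}{I{\left(14 \right)}} = \frac{9}{14}$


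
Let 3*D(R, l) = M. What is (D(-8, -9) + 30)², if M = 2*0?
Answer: 900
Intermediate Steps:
M = 0
D(R, l) = 0 (D(R, l) = (⅓)*0 = 0)
(D(-8, -9) + 30)² = (0 + 30)² = 30² = 900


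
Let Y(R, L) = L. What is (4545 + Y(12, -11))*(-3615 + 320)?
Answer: -14939530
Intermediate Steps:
(4545 + Y(12, -11))*(-3615 + 320) = (4545 - 11)*(-3615 + 320) = 4534*(-3295) = -14939530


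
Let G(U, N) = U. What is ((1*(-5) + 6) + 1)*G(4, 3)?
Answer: 8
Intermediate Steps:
((1*(-5) + 6) + 1)*G(4, 3) = ((1*(-5) + 6) + 1)*4 = ((-5 + 6) + 1)*4 = (1 + 1)*4 = 2*4 = 8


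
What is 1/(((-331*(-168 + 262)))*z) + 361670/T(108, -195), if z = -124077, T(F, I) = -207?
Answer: -465412842716351/266376692682 ≈ -1747.2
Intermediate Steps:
1/(((-331*(-168 + 262)))*z) + 361670/T(108, -195) = 1/(-331*(-168 + 262)*(-124077)) + 361670/(-207) = -1/124077/(-331*94) + 361670*(-1/207) = -1/124077/(-31114) - 361670/207 = -1/31114*(-1/124077) - 361670/207 = 1/3860531778 - 361670/207 = -465412842716351/266376692682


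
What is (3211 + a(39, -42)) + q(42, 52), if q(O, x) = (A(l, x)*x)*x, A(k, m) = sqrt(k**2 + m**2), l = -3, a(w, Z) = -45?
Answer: 3166 + 2704*sqrt(2713) ≈ 1.4401e+5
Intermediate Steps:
q(O, x) = x**2*sqrt(9 + x**2) (q(O, x) = (sqrt((-3)**2 + x**2)*x)*x = (sqrt(9 + x**2)*x)*x = (x*sqrt(9 + x**2))*x = x**2*sqrt(9 + x**2))
(3211 + a(39, -42)) + q(42, 52) = (3211 - 45) + 52**2*sqrt(9 + 52**2) = 3166 + 2704*sqrt(9 + 2704) = 3166 + 2704*sqrt(2713)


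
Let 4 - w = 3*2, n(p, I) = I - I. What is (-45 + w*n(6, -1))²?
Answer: 2025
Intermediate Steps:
n(p, I) = 0
w = -2 (w = 4 - 3*2 = 4 - 1*6 = 4 - 6 = -2)
(-45 + w*n(6, -1))² = (-45 - 2*0)² = (-45 + 0)² = (-45)² = 2025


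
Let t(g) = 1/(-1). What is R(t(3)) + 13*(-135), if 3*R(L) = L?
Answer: -5266/3 ≈ -1755.3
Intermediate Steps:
t(g) = -1
R(L) = L/3
R(t(3)) + 13*(-135) = (⅓)*(-1) + 13*(-135) = -⅓ - 1755 = -5266/3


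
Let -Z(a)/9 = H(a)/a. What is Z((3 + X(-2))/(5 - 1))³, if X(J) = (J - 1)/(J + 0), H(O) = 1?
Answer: -512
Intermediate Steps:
X(J) = (-1 + J)/J
Z(a) = -9/a
Z((3 + X(-2))/(5 - 1))³ = (-9*(5 - 1)/(3 + (-1 - 2)/(-2)))³ = (-9*4/(3 - ½*(-3)))³ = (-9*4/(3 + 3/2))³ = (-9/((9/2)*(¼)))³ = (-9/9/8)³ = (-9*8/9)³ = (-8)³ = -512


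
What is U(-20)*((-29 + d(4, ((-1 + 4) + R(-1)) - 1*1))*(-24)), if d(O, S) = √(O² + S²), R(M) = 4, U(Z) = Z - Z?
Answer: 0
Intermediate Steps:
U(Z) = 0
U(-20)*((-29 + d(4, ((-1 + 4) + R(-1)) - 1*1))*(-24)) = 0*((-29 + √(4² + (((-1 + 4) + 4) - 1*1)²))*(-24)) = 0*((-29 + √(16 + ((3 + 4) - 1)²))*(-24)) = 0*((-29 + √(16 + (7 - 1)²))*(-24)) = 0*((-29 + √(16 + 6²))*(-24)) = 0*((-29 + √(16 + 36))*(-24)) = 0*((-29 + √52)*(-24)) = 0*((-29 + 2*√13)*(-24)) = 0*(696 - 48*√13) = 0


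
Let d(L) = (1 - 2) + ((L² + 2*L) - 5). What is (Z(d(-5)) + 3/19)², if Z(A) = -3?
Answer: 2916/361 ≈ 8.0776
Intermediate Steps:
d(L) = -6 + L² + 2*L (d(L) = -1 + (-5 + L² + 2*L) = -6 + L² + 2*L)
(Z(d(-5)) + 3/19)² = (-3 + 3/19)² = (-54/19)² = 2916/361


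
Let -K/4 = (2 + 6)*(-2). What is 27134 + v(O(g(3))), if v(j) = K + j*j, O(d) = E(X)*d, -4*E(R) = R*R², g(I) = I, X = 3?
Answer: 441729/16 ≈ 27608.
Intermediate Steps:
K = 64 (K = -4*(2 + 6)*(-2) = -32*(-2) = -4*(-16) = 64)
E(R) = -R³/4 (E(R) = -R*R²/4 = -R³/4)
O(d) = -27*d/4 (O(d) = (-¼*3³)*d = (-¼*27)*d = -27*d/4)
v(j) = 64 + j² (v(j) = 64 + j*j = 64 + j²)
27134 + v(O(g(3))) = 27134 + (64 + (-27/4*3)²) = 27134 + (64 + (-81/4)²) = 27134 + (64 + 6561/16) = 27134 + 7585/16 = 441729/16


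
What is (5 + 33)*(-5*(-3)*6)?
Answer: 3420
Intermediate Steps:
(5 + 33)*(-5*(-3)*6) = 38*(15*6) = 38*90 = 3420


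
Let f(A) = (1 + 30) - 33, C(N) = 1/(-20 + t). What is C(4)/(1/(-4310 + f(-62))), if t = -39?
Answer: 4312/59 ≈ 73.085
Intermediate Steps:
C(N) = -1/59 (C(N) = 1/(-20 - 39) = 1/(-59) = -1/59)
f(A) = -2 (f(A) = 31 - 33 = -2)
C(4)/(1/(-4310 + f(-62))) = -1/(59*(1/(-4310 - 2))) = -1/(59*(1/(-4312))) = -1/(59*(-1/4312)) = -1/59*(-4312) = 4312/59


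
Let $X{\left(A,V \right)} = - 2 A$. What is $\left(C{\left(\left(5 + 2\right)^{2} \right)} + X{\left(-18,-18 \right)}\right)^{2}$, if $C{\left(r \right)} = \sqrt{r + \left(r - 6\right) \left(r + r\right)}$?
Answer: $5559 + 504 \sqrt{87} \approx 10260.0$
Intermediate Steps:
$C{\left(r \right)} = \sqrt{r + 2 r \left(-6 + r\right)}$ ($C{\left(r \right)} = \sqrt{r + \left(-6 + r\right) 2 r} = \sqrt{r + 2 r \left(-6 + r\right)}$)
$\left(C{\left(\left(5 + 2\right)^{2} \right)} + X{\left(-18,-18 \right)}\right)^{2} = \left(\sqrt{\left(5 + 2\right)^{2} \left(-11 + 2 \left(5 + 2\right)^{2}\right)} - -36\right)^{2} = \left(\sqrt{7^{2} \left(-11 + 2 \cdot 7^{2}\right)} + 36\right)^{2} = \left(\sqrt{49 \left(-11 + 2 \cdot 49\right)} + 36\right)^{2} = \left(\sqrt{49 \left(-11 + 98\right)} + 36\right)^{2} = \left(\sqrt{49 \cdot 87} + 36\right)^{2} = \left(\sqrt{4263} + 36\right)^{2} = \left(7 \sqrt{87} + 36\right)^{2} = \left(36 + 7 \sqrt{87}\right)^{2}$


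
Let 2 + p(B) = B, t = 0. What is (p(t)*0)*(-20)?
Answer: 0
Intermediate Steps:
p(B) = -2 + B
(p(t)*0)*(-20) = ((-2 + 0)*0)*(-20) = -2*0*(-20) = 0*(-20) = 0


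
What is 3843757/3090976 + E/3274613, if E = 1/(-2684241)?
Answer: 4826578469623063415/3881316693985333344 ≈ 1.2435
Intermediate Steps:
E = -1/2684241 ≈ -3.7254e-7
3843757/3090976 + E/3274613 = 3843757/3090976 - 1/2684241/3274613 = 3843757*(1/3090976) - 1/2684241*1/3274613 = 3843757/3090976 - 1/8789850473733 = 4826578469623063415/3881316693985333344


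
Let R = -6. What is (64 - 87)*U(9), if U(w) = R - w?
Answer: 345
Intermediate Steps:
U(w) = -6 - w
(64 - 87)*U(9) = (64 - 87)*(-6 - 1*9) = -23*(-6 - 9) = -23*(-15) = 345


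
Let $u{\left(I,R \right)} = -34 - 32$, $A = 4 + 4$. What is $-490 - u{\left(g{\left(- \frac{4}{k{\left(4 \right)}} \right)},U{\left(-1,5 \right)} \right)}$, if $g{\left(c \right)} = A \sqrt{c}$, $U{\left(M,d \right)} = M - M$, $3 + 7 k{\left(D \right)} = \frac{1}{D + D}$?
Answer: $-424$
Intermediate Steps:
$k{\left(D \right)} = - \frac{3}{7} + \frac{1}{14 D}$ ($k{\left(D \right)} = - \frac{3}{7} + \frac{1}{7 \left(D + D\right)} = - \frac{3}{7} + \frac{1}{7 \cdot 2 D} = - \frac{3}{7} + \frac{\frac{1}{2} \frac{1}{D}}{7} = - \frac{3}{7} + \frac{1}{14 D}$)
$U{\left(M,d \right)} = 0$
$A = 8$
$g{\left(c \right)} = 8 \sqrt{c}$
$u{\left(I,R \right)} = -66$ ($u{\left(I,R \right)} = -34 - 32 = -66$)
$-490 - u{\left(g{\left(- \frac{4}{k{\left(4 \right)}} \right)},U{\left(-1,5 \right)} \right)} = -490 - -66 = -490 + 66 = -424$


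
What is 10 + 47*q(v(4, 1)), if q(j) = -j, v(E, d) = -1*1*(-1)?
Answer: -37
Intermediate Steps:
v(E, d) = 1 (v(E, d) = -1*(-1) = 1)
10 + 47*q(v(4, 1)) = 10 + 47*(-1*1) = 10 + 47*(-1) = 10 - 47 = -37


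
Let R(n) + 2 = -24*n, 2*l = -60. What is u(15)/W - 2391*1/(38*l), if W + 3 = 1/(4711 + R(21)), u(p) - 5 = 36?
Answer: -27730271/2396660 ≈ -11.570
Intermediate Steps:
l = -30 (l = (½)*(-60) = -30)
R(n) = -2 - 24*n
u(p) = 41 (u(p) = 5 + 36 = 41)
W = -12614/4205 (W = -3 + 1/(4711 + (-2 - 24*21)) = -3 + 1/(4711 + (-2 - 504)) = -3 + 1/(4711 - 506) = -3 + 1/4205 = -12614/4205 ≈ -2.9998)
u(15)/W - 2391*1/(38*l) = 41/(-12614/4205) - 2391/(38*(-30)) = 41*(-4205/12614) - 2391/(-1140) = -172405/12614 - 2391*(-1/1140) = -172405/12614 + 797/380 = -27730271/2396660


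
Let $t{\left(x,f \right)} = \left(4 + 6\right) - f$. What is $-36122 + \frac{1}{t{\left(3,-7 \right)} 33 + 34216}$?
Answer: $- \frac{1256214793}{34777} \approx -36122.0$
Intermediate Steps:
$t{\left(x,f \right)} = 10 - f$
$-36122 + \frac{1}{t{\left(3,-7 \right)} 33 + 34216} = -36122 + \frac{1}{\left(10 - -7\right) 33 + 34216} = -36122 + \frac{1}{\left(10 + 7\right) 33 + 34216} = -36122 + \frac{1}{17 \cdot 33 + 34216} = -36122 + \frac{1}{561 + 34216} = -36122 + \frac{1}{34777} = - \frac{1256214793}{34777}$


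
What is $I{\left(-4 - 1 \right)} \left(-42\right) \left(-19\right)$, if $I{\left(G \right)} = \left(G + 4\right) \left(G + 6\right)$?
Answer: $-798$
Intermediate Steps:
$I{\left(G \right)} = \left(4 + G\right) \left(6 + G\right)$
$I{\left(-4 - 1 \right)} \left(-42\right) \left(-19\right) = \left(24 + \left(-4 - 1\right)^{2} + 10 \left(-4 - 1\right)\right) \left(-42\right) \left(-19\right) = \left(24 + \left(-5\right)^{2} + 10 \left(-5\right)\right) \left(-42\right) \left(-19\right) = \left(24 + 25 - 50\right) \left(-42\right) \left(-19\right) = \left(-1\right) \left(-42\right) \left(-19\right) = 42 \left(-19\right) = -798$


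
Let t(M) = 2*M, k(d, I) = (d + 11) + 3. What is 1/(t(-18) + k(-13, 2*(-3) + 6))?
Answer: -1/35 ≈ -0.028571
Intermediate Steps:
k(d, I) = 14 + d (k(d, I) = (11 + d) + 3 = 14 + d)
1/(t(-18) + k(-13, 2*(-3) + 6)) = 1/(2*(-18) + (14 - 13)) = 1/(-36 + 1) = 1/(-35) = -1/35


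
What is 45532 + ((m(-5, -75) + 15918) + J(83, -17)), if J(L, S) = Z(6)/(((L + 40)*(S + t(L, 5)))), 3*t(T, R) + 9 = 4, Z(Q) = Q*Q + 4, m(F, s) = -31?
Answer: 17627248/287 ≈ 61419.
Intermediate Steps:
Z(Q) = 4 + Q² (Z(Q) = Q² + 4 = 4 + Q²)
t(T, R) = -5/3 (t(T, R) = -3 + (⅓)*4 = -3 + 4/3 = -5/3)
J(L, S) = 40/((40 + L)*(-5/3 + S)) (J(L, S) = (4 + 6²)/(((L + 40)*(S - 5/3))) = (4 + 36)/(((40 + L)*(-5/3 + S))) = 40*(1/((40 + L)*(-5/3 + S))) = 40/((40 + L)*(-5/3 + S)))
45532 + ((m(-5, -75) + 15918) + J(83, -17)) = 45532 + ((-31 + 15918) + 120/(-200 - 5*83 + 120*(-17) + 3*83*(-17))) = 45532 + (15887 + 120/(-200 - 415 - 2040 - 4233)) = 45532 + (15887 + 120/(-6888)) = 45532 + (15887 + 120*(-1/6888)) = 45532 + (15887 - 5/287) = 45532 + 4559564/287 = 17627248/287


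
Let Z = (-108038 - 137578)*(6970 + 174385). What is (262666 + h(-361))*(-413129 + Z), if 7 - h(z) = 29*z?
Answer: -12166865329455878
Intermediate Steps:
h(z) = 7 - 29*z
Z = -44543689680 (Z = -245616*181355 = -44543689680)
(262666 + h(-361))*(-413129 + Z) = (262666 + (7 - 29*(-361)))*(-413129 - 44543689680) = (262666 + (7 + 10469))*(-44544102809) = (262666 + 10476)*(-44544102809) = 273142*(-44544102809) = -12166865329455878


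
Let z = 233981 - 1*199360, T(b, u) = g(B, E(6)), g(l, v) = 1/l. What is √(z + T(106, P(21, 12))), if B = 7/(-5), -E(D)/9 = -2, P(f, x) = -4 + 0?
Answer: √1696394/7 ≈ 186.07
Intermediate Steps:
P(f, x) = -4
E(D) = 18 (E(D) = -9*(-2) = 18)
B = -7/5 (B = 7*(-⅕) = -7/5 ≈ -1.4000)
T(b, u) = -5/7 (T(b, u) = 1/(-7/5) = -5/7)
z = 34621 (z = 233981 - 199360 = 34621)
√(z + T(106, P(21, 12))) = √(34621 - 5/7) = √(242342/7) = √1696394/7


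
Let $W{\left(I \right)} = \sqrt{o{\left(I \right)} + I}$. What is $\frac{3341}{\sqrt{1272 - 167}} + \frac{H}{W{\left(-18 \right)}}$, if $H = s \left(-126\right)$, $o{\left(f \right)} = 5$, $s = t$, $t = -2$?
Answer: $\frac{257 \sqrt{1105}}{85} - \frac{252 i \sqrt{13}}{13} \approx 100.51 - 69.892 i$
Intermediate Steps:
$s = -2$
$H = 252$ ($H = \left(-2\right) \left(-126\right) = 252$)
$W{\left(I \right)} = \sqrt{5 + I}$
$\frac{3341}{\sqrt{1272 - 167}} + \frac{H}{W{\left(-18 \right)}} = \frac{3341}{\sqrt{1272 - 167}} + \frac{252}{\sqrt{5 - 18}} = \frac{3341}{\sqrt{1105}} + \frac{252}{\sqrt{-13}} = 3341 \frac{\sqrt{1105}}{1105} + \frac{252}{i \sqrt{13}} = \frac{257 \sqrt{1105}}{85} + 252 \left(- \frac{i \sqrt{13}}{13}\right) = \frac{257 \sqrt{1105}}{85} - \frac{252 i \sqrt{13}}{13}$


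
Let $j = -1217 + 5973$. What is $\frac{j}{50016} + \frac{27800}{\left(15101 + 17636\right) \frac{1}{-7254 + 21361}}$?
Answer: $\frac{4903790122693}{409343448} \approx 11980.0$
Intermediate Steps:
$j = 4756$
$\frac{j}{50016} + \frac{27800}{\left(15101 + 17636\right) \frac{1}{-7254 + 21361}} = \frac{4756}{50016} + \frac{27800}{\left(15101 + 17636\right) \frac{1}{-7254 + 21361}} = 4756 \cdot \frac{1}{50016} + \frac{27800}{32737 \cdot \frac{1}{14107}} = \frac{1189}{12504} + \frac{27800}{32737 \cdot \frac{1}{14107}} = \frac{1189}{12504} + \frac{27800}{\frac{32737}{14107}} = \frac{1189}{12504} + 27800 \cdot \frac{14107}{32737} = \frac{1189}{12504} + \frac{392174600}{32737} = \frac{4903790122693}{409343448}$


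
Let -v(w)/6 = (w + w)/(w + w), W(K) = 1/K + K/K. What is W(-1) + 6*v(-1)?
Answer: -36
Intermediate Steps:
W(K) = 1 + 1/K (W(K) = 1/K + 1 = 1 + 1/K)
v(w) = -6 (v(w) = -6*(w + w)/(w + w) = -6*2*w/(2*w) = -6*2*w*1/(2*w) = -6*1 = -6)
W(-1) + 6*v(-1) = (1 - 1)/(-1) + 6*(-6) = -1*0 - 36 = 0 - 36 = -36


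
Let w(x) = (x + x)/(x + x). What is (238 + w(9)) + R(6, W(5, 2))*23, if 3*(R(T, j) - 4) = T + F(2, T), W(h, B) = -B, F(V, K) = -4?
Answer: 1039/3 ≈ 346.33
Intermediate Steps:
R(T, j) = 8/3 + T/3 (R(T, j) = 4 + (T - 4)/3 = 4 + (-4 + T)/3 = 4 + (-4/3 + T/3) = 8/3 + T/3)
w(x) = 1 (w(x) = (2*x)/((2*x)) = (2*x)*(1/(2*x)) = 1)
(238 + w(9)) + R(6, W(5, 2))*23 = (238 + 1) + (8/3 + (⅓)*6)*23 = 239 + (8/3 + 2)*23 = 239 + (14/3)*23 = 239 + 322/3 = 1039/3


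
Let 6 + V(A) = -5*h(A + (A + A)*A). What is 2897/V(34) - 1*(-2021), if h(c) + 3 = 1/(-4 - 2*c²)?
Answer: 232102805601/99066929 ≈ 2342.9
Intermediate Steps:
h(c) = -3 + 1/(-4 - 2*c²)
V(A) = -6 - 5*(-13 - 6*(A + 2*A²)²)/(2*(2 + (A + 2*A²)²)) (V(A) = -6 - 5*(-13 - 6*(A + (A + A)*A)²)/(2*(2 + (A + (A + A)*A)²)) = -6 - 5*(-13 - 6*(A + (2*A)*A)²)/(2*(2 + (A + (2*A)*A)²)) = -6 - 5*(-13 - 6*(A + 2*A²)²)/(2*(2 + (A + 2*A²)²)))
2897/V(34) - 1*(-2021) = 2897/(((41 + 18*34²*(1 + 2*34)²)/(2*(2 + 34²*(1 + 2*34)²)))) - 1*(-2021) = 2897/(((41 + 18*1156*(1 + 68)²)/(2*(2 + 1156*(1 + 68)²)))) + 2021 = 2897/(((41 + 18*1156*69²)/(2*(2 + 1156*69²)))) + 2021 = 2897/(((41 + 18*1156*4761)/(2*(2 + 1156*4761)))) + 2021 = 2897/(((41 + 99066888)/(2*(2 + 5503716)))) + 2021 = 2897/(((½)*99066929/5503718)) + 2021 = 2897/(((½)*(1/5503718)*99066929)) + 2021 = 2897/(99066929/11007436) + 2021 = 2897*(11007436/99066929) + 2021 = 31888542092/99066929 + 2021 = 232102805601/99066929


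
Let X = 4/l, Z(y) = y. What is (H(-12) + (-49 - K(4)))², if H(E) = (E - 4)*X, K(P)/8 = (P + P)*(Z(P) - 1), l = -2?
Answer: 43681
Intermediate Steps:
X = -2 (X = 4/(-2) = 4*(-½) = -2)
K(P) = 16*P*(-1 + P) (K(P) = 8*((P + P)*(P - 1)) = 8*((2*P)*(-1 + P)) = 8*(2*P*(-1 + P)) = 16*P*(-1 + P))
H(E) = 8 - 2*E (H(E) = (E - 4)*(-2) = (-4 + E)*(-2) = 8 - 2*E)
(H(-12) + (-49 - K(4)))² = ((8 - 2*(-12)) + (-49 - 16*4*(-1 + 4)))² = ((8 + 24) + (-49 - 16*4*3))² = (32 + (-49 - 1*192))² = (32 + (-49 - 192))² = (32 - 241)² = (-209)² = 43681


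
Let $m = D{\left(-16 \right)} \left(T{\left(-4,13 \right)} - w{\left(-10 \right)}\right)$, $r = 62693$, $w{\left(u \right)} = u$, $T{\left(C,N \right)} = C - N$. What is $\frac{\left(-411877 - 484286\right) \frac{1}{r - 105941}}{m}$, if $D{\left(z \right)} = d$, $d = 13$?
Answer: $- \frac{298721}{1311856} \approx -0.22771$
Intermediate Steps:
$D{\left(z \right)} = 13$
$m = -91$ ($m = 13 \left(\left(-4 - 13\right) - -10\right) = 13 \left(\left(-4 - 13\right) + 10\right) = 13 \left(-17 + 10\right) = 13 \left(-7\right) = -91$)
$\frac{\left(-411877 - 484286\right) \frac{1}{r - 105941}}{m} = \frac{\left(-411877 - 484286\right) \frac{1}{62693 - 105941}}{-91} = - \frac{896163}{-43248} \left(- \frac{1}{91}\right) = \left(-896163\right) \left(- \frac{1}{43248}\right) \left(- \frac{1}{91}\right) = \frac{298721}{14416} \left(- \frac{1}{91}\right) = - \frac{298721}{1311856}$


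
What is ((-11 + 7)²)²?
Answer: 256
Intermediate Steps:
((-11 + 7)²)² = ((-4)²)² = 16² = 256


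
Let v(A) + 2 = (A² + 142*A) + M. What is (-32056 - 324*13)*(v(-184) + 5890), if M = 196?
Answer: -500933616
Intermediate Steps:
v(A) = 194 + A² + 142*A (v(A) = -2 + ((A² + 142*A) + 196) = -2 + (196 + A² + 142*A) = 194 + A² + 142*A)
(-32056 - 324*13)*(v(-184) + 5890) = (-32056 - 324*13)*((194 + (-184)² + 142*(-184)) + 5890) = (-32056 - 4212)*((194 + 33856 - 26128) + 5890) = -36268*(7922 + 5890) = -36268*13812 = -500933616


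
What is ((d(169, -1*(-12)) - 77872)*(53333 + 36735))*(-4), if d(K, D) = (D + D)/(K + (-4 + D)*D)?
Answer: 7434593167232/265 ≈ 2.8055e+10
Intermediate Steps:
d(K, D) = 2*D/(K + D*(-4 + D)) (d(K, D) = (2*D)/(K + D*(-4 + D)) = 2*D/(K + D*(-4 + D)))
((d(169, -1*(-12)) - 77872)*(53333 + 36735))*(-4) = ((2*(-1*(-12))/(169 + (-1*(-12))**2 - (-4)*(-12)) - 77872)*(53333 + 36735))*(-4) = ((2*12/(169 + 12**2 - 4*12) - 77872)*90068)*(-4) = ((2*12/(169 + 144 - 48) - 77872)*90068)*(-4) = ((2*12/265 - 77872)*90068)*(-4) = ((2*12*(1/265) - 77872)*90068)*(-4) = ((24/265 - 77872)*90068)*(-4) = -20636056/265*90068*(-4) = -1858648291808/265*(-4) = 7434593167232/265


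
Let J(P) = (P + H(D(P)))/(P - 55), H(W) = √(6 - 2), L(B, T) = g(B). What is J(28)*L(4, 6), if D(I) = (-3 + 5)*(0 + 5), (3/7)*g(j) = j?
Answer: -280/27 ≈ -10.370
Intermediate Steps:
g(j) = 7*j/3
L(B, T) = 7*B/3
D(I) = 10 (D(I) = 2*5 = 10)
H(W) = 2 (H(W) = √4 = 2)
J(P) = (2 + P)/(-55 + P) (J(P) = (P + 2)/(P - 55) = (2 + P)/(-55 + P))
J(28)*L(4, 6) = ((2 + 28)/(-55 + 28))*((7/3)*4) = (30/(-27))*(28/3) = -1/27*30*(28/3) = -10/9*28/3 = -280/27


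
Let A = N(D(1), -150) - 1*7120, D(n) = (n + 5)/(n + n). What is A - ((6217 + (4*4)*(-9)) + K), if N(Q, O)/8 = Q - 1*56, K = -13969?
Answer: 352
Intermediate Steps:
D(n) = (5 + n)/(2*n) (D(n) = (5 + n)/((2*n)) = (5 + n)*(1/(2*n)) = (5 + n)/(2*n))
N(Q, O) = -448 + 8*Q (N(Q, O) = 8*(Q - 1*56) = 8*(Q - 56) = 8*(-56 + Q) = -448 + 8*Q)
A = -7544 (A = (-448 + 8*((1/2)*(5 + 1)/1)) - 1*7120 = (-448 + 8*((1/2)*1*6)) - 7120 = (-448 + 8*3) - 7120 = (-448 + 24) - 7120 = -424 - 7120 = -7544)
A - ((6217 + (4*4)*(-9)) + K) = -7544 - ((6217 + (4*4)*(-9)) - 13969) = -7544 - ((6217 + 16*(-9)) - 13969) = -7544 - ((6217 - 144) - 13969) = -7544 - (6073 - 13969) = -7544 - 1*(-7896) = -7544 + 7896 = 352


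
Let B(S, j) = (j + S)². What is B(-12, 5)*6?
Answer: 294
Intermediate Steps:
B(S, j) = (S + j)²
B(-12, 5)*6 = (-12 + 5)²*6 = (-7)²*6 = 49*6 = 294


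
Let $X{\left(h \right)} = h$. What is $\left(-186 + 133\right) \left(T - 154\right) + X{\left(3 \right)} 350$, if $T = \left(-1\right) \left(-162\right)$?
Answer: $626$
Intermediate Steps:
$T = 162$
$\left(-186 + 133\right) \left(T - 154\right) + X{\left(3 \right)} 350 = \left(-186 + 133\right) \left(162 - 154\right) + 3 \cdot 350 = \left(-53\right) 8 + 1050 = -424 + 1050 = 626$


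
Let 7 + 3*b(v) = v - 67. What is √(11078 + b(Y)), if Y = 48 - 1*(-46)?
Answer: √99762/3 ≈ 105.28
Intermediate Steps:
Y = 94 (Y = 48 + 46 = 94)
b(v) = -74/3 + v/3 (b(v) = -7/3 + (v - 67)/3 = -7/3 + (-67 + v)/3 = -7/3 + (-67/3 + v/3) = -74/3 + v/3)
√(11078 + b(Y)) = √(11078 + (-74/3 + (⅓)*94)) = √(11078 + (-74/3 + 94/3)) = √(11078 + 20/3) = √(33254/3) = √99762/3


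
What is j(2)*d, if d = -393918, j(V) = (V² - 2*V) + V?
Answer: -787836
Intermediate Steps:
j(V) = V² - V
j(2)*d = (2*(-1 + 2))*(-393918) = (2*1)*(-393918) = 2*(-393918) = -787836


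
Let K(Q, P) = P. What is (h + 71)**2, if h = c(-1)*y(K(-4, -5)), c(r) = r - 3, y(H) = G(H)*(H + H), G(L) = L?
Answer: 16641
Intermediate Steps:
y(H) = 2*H**2 (y(H) = H*(H + H) = H*(2*H) = 2*H**2)
c(r) = -3 + r
h = -200 (h = (-3 - 1)*(2*(-5)**2) = -8*25 = -4*50 = -200)
(h + 71)**2 = (-200 + 71)**2 = (-129)**2 = 16641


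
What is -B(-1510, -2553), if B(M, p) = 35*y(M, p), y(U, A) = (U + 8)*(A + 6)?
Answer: -133895790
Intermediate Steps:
y(U, A) = (6 + A)*(8 + U) (y(U, A) = (8 + U)*(6 + A) = (6 + A)*(8 + U))
B(M, p) = 1680 + 210*M + 280*p + 35*M*p (B(M, p) = 35*(48 + 6*M + 8*p + p*M) = 35*(48 + 6*M + 8*p + M*p) = 1680 + 210*M + 280*p + 35*M*p)
-B(-1510, -2553) = -(1680 + 210*(-1510) + 280*(-2553) + 35*(-1510)*(-2553)) = -(1680 - 317100 - 714840 + 134926050) = -1*133895790 = -133895790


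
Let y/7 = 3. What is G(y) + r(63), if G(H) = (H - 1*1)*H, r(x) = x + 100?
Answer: 583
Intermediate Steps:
y = 21 (y = 7*3 = 21)
r(x) = 100 + x
G(H) = H*(-1 + H) (G(H) = (H - 1)*H = (-1 + H)*H = H*(-1 + H))
G(y) + r(63) = 21*(-1 + 21) + (100 + 63) = 21*20 + 163 = 420 + 163 = 583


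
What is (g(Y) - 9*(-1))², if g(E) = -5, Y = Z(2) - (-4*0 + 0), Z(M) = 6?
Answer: 16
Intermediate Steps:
Y = 6 (Y = 6 - (-4*0 + 0) = 6 - (0 + 0) = 6 - 1*0 = 6 + 0 = 6)
(g(Y) - 9*(-1))² = (-5 - 9*(-1))² = (-5 + 9)² = 4² = 16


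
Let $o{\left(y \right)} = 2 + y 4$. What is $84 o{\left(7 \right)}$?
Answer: $2520$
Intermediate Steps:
$o{\left(y \right)} = 2 + 4 y$
$84 o{\left(7 \right)} = 84 \left(2 + 4 \cdot 7\right) = 84 \left(2 + 28\right) = 84 \cdot 30 = 2520$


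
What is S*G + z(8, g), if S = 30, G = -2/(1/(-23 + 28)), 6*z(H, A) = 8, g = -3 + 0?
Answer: -896/3 ≈ -298.67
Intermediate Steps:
g = -3
z(H, A) = 4/3 (z(H, A) = (⅙)*8 = 4/3)
G = -10 (G = -2/(1/5) = -2/⅕ = -2*5 = -10)
S*G + z(8, g) = 30*(-10) + 4/3 = -300 + 4/3 = -896/3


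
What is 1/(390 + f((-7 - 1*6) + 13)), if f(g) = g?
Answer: 1/390 ≈ 0.0025641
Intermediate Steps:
1/(390 + f((-7 - 1*6) + 13)) = 1/(390 + ((-7 - 1*6) + 13)) = 1/(390 + ((-7 - 6) + 13)) = 1/(390 + (-13 + 13)) = 1/(390 + 0) = 1/390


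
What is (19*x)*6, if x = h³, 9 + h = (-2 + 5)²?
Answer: 0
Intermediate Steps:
h = 0 (h = -9 + (-2 + 5)² = -9 + 3² = -9 + 9 = 0)
x = 0 (x = 0³ = 0)
(19*x)*6 = (19*0)*6 = 0*6 = 0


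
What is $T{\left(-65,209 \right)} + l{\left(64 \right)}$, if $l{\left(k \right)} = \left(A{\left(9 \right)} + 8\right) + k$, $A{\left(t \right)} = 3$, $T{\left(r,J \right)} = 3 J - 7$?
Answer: $695$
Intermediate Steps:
$T{\left(r,J \right)} = -7 + 3 J$
$l{\left(k \right)} = 11 + k$ ($l{\left(k \right)} = \left(3 + 8\right) + k = 11 + k$)
$T{\left(-65,209 \right)} + l{\left(64 \right)} = \left(-7 + 3 \cdot 209\right) + \left(11 + 64\right) = \left(-7 + 627\right) + 75 = 620 + 75 = 695$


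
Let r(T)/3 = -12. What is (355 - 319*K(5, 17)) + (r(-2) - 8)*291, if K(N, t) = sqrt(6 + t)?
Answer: -12449 - 319*sqrt(23) ≈ -13979.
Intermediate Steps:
r(T) = -36 (r(T) = 3*(-12) = -36)
(355 - 319*K(5, 17)) + (r(-2) - 8)*291 = (355 - 319*sqrt(6 + 17)) + (-36 - 8)*291 = (355 - 319*sqrt(23)) - 44*291 = (355 - 319*sqrt(23)) - 12804 = -12449 - 319*sqrt(23)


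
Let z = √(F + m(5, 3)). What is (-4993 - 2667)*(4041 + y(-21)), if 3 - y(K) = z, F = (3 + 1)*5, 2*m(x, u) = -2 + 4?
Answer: -30977040 + 7660*√21 ≈ -3.0942e+7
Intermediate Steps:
m(x, u) = 1 (m(x, u) = (-2 + 4)/2 = (½)*2 = 1)
F = 20 (F = 4*5 = 20)
z = √21 (z = √(20 + 1) = √21 ≈ 4.5826)
y(K) = 3 - √21
(-4993 - 2667)*(4041 + y(-21)) = (-4993 - 2667)*(4041 + (3 - √21)) = -7660*(4044 - √21) = -30977040 + 7660*√21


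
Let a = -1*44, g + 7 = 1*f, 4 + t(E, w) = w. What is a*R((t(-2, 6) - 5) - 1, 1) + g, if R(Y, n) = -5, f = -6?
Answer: 207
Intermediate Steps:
t(E, w) = -4 + w
g = -13 (g = -7 + 1*(-6) = -7 - 6 = -13)
a = -44
a*R((t(-2, 6) - 5) - 1, 1) + g = -44*(-5) - 13 = 220 - 13 = 207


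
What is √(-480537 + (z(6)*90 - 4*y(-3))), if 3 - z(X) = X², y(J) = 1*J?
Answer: I*√483495 ≈ 695.34*I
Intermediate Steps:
y(J) = J
z(X) = 3 - X²
√(-480537 + (z(6)*90 - 4*y(-3))) = √(-480537 + ((3 - 1*6²)*90 - 4*(-3))) = √(-480537 + ((3 - 1*36)*90 + 12)) = √(-480537 + ((3 - 36)*90 + 12)) = √(-480537 + (-33*90 + 12)) = √(-480537 + (-2970 + 12)) = √(-480537 - 2958) = √(-483495) = I*√483495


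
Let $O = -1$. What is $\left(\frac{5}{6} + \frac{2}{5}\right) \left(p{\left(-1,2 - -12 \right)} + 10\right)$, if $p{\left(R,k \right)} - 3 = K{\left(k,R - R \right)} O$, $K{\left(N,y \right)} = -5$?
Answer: $\frac{111}{5} \approx 22.2$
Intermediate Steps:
$p{\left(R,k \right)} = 8$ ($p{\left(R,k \right)} = 3 - -5 = 3 + 5 = 8$)
$\left(\frac{5}{6} + \frac{2}{5}\right) \left(p{\left(-1,2 - -12 \right)} + 10\right) = \left(\frac{5}{6} + \frac{2}{5}\right) \left(8 + 10\right) = \left(5 \cdot \frac{1}{6} + 2 \cdot \frac{1}{5}\right) 18 = \left(\frac{5}{6} + \frac{2}{5}\right) 18 = \frac{37}{30} \cdot 18 = \frac{111}{5}$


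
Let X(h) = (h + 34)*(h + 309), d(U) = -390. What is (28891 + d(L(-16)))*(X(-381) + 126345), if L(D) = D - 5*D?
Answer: 4313027829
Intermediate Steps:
L(D) = -4*D
X(h) = (34 + h)*(309 + h)
(28891 + d(L(-16)))*(X(-381) + 126345) = (28891 - 390)*((10506 + (-381)**2 + 343*(-381)) + 126345) = 28501*((10506 + 145161 - 130683) + 126345) = 28501*(24984 + 126345) = 28501*151329 = 4313027829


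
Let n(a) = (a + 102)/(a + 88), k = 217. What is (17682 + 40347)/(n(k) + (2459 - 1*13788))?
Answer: -17698845/3455026 ≈ -5.1226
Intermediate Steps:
n(a) = (102 + a)/(88 + a)
(17682 + 40347)/(n(k) + (2459 - 1*13788)) = (17682 + 40347)/((102 + 217)/(88 + 217) + (2459 - 1*13788)) = 58029/(319/305 + (2459 - 13788)) = 58029/((1/305)*319 - 11329) = 58029/(319/305 - 11329) = 58029/(-3455026/305) = 58029*(-305/3455026) = -17698845/3455026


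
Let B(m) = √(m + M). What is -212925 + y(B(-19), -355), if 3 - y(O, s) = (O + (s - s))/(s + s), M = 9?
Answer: -212922 + I*√10/710 ≈ -2.1292e+5 + 0.0044539*I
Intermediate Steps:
B(m) = √(9 + m) (B(m) = √(m + 9) = √(9 + m))
y(O, s) = 3 - O/(2*s) (y(O, s) = 3 - (O + (s - s))/(s + s) = 3 - (O + 0)/(2*s) = 3 - O*1/(2*s) = 3 - O/(2*s))
-212925 + y(B(-19), -355) = -212925 + (3 - ½*√(9 - 19)/(-355)) = -212925 + (3 - ½*√(-10)*(-1/355)) = -212925 + (3 - ½*I*√10*(-1/355)) = -212925 + (3 + I*√10/710) = -212922 + I*√10/710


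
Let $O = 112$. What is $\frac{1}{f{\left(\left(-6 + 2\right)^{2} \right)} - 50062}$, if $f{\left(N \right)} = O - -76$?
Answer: $- \frac{1}{49874} \approx -2.0051 \cdot 10^{-5}$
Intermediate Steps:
$f{\left(N \right)} = 188$ ($f{\left(N \right)} = 112 - -76 = 112 + 76 = 188$)
$\frac{1}{f{\left(\left(-6 + 2\right)^{2} \right)} - 50062} = \frac{1}{188 - 50062} = \frac{1}{-49874} = - \frac{1}{49874}$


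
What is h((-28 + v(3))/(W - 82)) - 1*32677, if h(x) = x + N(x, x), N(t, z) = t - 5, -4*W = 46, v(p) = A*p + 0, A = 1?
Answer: -6111434/187 ≈ -32681.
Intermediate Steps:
v(p) = p (v(p) = 1*p + 0 = p + 0 = p)
W = -23/2 (W = -¼*46 = -23/2 ≈ -11.500)
N(t, z) = -5 + t
h(x) = -5 + 2*x (h(x) = x + (-5 + x) = -5 + 2*x)
h((-28 + v(3))/(W - 82)) - 1*32677 = (-5 + 2*((-28 + 3)/(-23/2 - 82))) - 1*32677 = (-5 + 2*(-25/(-187/2))) - 32677 = (-5 + 2*(-25*(-2/187))) - 32677 = (-5 + 2*(50/187)) - 32677 = (-5 + 100/187) - 32677 = -835/187 - 32677 = -6111434/187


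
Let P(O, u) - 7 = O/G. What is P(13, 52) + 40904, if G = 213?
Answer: 8714056/213 ≈ 40911.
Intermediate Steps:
P(O, u) = 7 + O/213
P(13, 52) + 40904 = (7 + (1/213)*13) + 40904 = (7 + 13/213) + 40904 = 1504/213 + 40904 = 8714056/213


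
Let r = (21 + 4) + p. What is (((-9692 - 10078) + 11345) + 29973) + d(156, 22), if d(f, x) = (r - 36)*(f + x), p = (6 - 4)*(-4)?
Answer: 18166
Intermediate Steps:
p = -8 (p = 2*(-4) = -8)
r = 17 (r = (21 + 4) - 8 = 25 - 8 = 17)
d(f, x) = -19*f - 19*x (d(f, x) = (17 - 36)*(f + x) = -19*(f + x) = -19*f - 19*x)
(((-9692 - 10078) + 11345) + 29973) + d(156, 22) = (((-9692 - 10078) + 11345) + 29973) + (-19*156 - 19*22) = ((-19770 + 11345) + 29973) + (-2964 - 418) = (-8425 + 29973) - 3382 = 21548 - 3382 = 18166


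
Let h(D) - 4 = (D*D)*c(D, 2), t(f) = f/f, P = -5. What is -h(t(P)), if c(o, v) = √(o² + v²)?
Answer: -4 - √5 ≈ -6.2361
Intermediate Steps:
t(f) = 1
h(D) = 4 + D²*√(4 + D²) (h(D) = 4 + (D*D)*√(D² + 2²) = 4 + D²*√(D² + 4) = 4 + D²*√(4 + D²))
-h(t(P)) = -(4 + 1²*√(4 + 1²)) = -(4 + 1*√(4 + 1)) = -(4 + 1*√5) = -(4 + √5) = -4 - √5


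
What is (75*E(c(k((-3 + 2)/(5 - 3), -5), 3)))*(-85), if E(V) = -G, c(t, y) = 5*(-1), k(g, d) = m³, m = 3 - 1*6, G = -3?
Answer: -19125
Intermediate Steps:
m = -3 (m = 3 - 6 = -3)
k(g, d) = -27 (k(g, d) = (-3)³ = -27)
c(t, y) = -5
E(V) = 3 (E(V) = -1*(-3) = 3)
(75*E(c(k((-3 + 2)/(5 - 3), -5), 3)))*(-85) = (75*3)*(-85) = 225*(-85) = -19125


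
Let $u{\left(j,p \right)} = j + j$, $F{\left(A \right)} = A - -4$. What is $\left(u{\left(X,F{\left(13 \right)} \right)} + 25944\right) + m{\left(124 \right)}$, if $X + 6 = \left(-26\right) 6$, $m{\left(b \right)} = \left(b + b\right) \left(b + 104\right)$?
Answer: $82164$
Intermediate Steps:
$F{\left(A \right)} = 4 + A$ ($F{\left(A \right)} = A + 4 = 4 + A$)
$m{\left(b \right)} = 2 b \left(104 + b\right)$
$X = -162$ ($X = -6 - 156 = -162$)
$u{\left(j,p \right)} = 2 j$
$\left(u{\left(X,F{\left(13 \right)} \right)} + 25944\right) + m{\left(124 \right)} = \left(2 \left(-162\right) + 25944\right) + 2 \cdot 124 \left(104 + 124\right) = \left(-324 + 25944\right) + 2 \cdot 124 \cdot 228 = 25620 + 56544 = 82164$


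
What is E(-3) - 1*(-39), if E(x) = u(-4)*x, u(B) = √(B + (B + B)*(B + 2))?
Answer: 39 - 6*√3 ≈ 28.608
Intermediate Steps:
u(B) = √(B + 2*B*(2 + B)) (u(B) = √(B + (2*B)*(2 + B)) = √(B + 2*B*(2 + B)))
E(x) = 2*x*√3 (E(x) = √(-4*(5 + 2*(-4)))*x = √(-4*(5 - 8))*x = √(-4*(-3))*x = √12*x = (2*√3)*x = 2*x*√3)
E(-3) - 1*(-39) = 2*(-3)*√3 - 1*(-39) = -6*√3 + 39 = 39 - 6*√3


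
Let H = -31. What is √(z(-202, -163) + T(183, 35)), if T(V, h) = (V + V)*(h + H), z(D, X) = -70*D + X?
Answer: √15441 ≈ 124.26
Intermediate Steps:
z(D, X) = X - 70*D
T(V, h) = 2*V*(-31 + h) (T(V, h) = (V + V)*(h - 31) = (2*V)*(-31 + h) = 2*V*(-31 + h))
√(z(-202, -163) + T(183, 35)) = √((-163 - 70*(-202)) + 2*183*(-31 + 35)) = √((-163 + 14140) + 2*183*4) = √(13977 + 1464) = √15441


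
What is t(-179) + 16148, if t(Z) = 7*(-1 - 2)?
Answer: 16127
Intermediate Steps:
t(Z) = -21 (t(Z) = 7*(-3) = -21)
t(-179) + 16148 = -21 + 16148 = 16127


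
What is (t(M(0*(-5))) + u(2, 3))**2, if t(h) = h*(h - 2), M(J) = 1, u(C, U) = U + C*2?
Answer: 36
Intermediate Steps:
u(C, U) = U + 2*C
t(h) = h*(-2 + h)
(t(M(0*(-5))) + u(2, 3))**2 = (1*(-2 + 1) + (3 + 2*2))**2 = (1*(-1) + (3 + 4))**2 = (-1 + 7)**2 = 6**2 = 36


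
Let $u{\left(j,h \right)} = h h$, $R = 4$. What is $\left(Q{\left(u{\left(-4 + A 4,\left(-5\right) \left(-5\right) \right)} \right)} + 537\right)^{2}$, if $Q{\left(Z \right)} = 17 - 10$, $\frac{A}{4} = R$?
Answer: $295936$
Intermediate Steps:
$A = 16$ ($A = 4 \cdot 4 = 16$)
$u{\left(j,h \right)} = h^{2}$
$Q{\left(Z \right)} = 7$
$\left(Q{\left(u{\left(-4 + A 4,\left(-5\right) \left(-5\right) \right)} \right)} + 537\right)^{2} = \left(7 + 537\right)^{2} = 544^{2} = 295936$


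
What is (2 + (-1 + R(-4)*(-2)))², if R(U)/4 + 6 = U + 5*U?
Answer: 58081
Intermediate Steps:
R(U) = -24 + 24*U (R(U) = -24 + 4*(U + 5*U) = -24 + 4*(6*U) = -24 + 24*U)
(2 + (-1 + R(-4)*(-2)))² = (2 + (-1 + (-24 + 24*(-4))*(-2)))² = (2 + (-1 + (-24 - 96)*(-2)))² = (2 + (-1 - 120*(-2)))² = (2 + (-1 + 240))² = (2 + 239)² = 241² = 58081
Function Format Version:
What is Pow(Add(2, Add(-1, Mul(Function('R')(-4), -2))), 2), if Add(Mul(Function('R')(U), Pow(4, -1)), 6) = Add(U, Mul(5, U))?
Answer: 58081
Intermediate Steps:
Function('R')(U) = Add(-24, Mul(24, U)) (Function('R')(U) = Add(-24, Mul(4, Add(U, Mul(5, U)))) = Add(-24, Mul(4, Mul(6, U))) = Add(-24, Mul(24, U)))
Pow(Add(2, Add(-1, Mul(Function('R')(-4), -2))), 2) = Pow(Add(2, Add(-1, Mul(Add(-24, Mul(24, -4)), -2))), 2) = Pow(Add(2, Add(-1, Mul(Add(-24, -96), -2))), 2) = Pow(Add(2, Add(-1, Mul(-120, -2))), 2) = Pow(Add(2, Add(-1, 240)), 2) = Pow(Add(2, 239), 2) = Pow(241, 2) = 58081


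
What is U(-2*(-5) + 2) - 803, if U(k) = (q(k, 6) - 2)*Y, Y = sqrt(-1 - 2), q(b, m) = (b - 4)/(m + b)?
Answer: -803 - 14*I*sqrt(3)/9 ≈ -803.0 - 2.6943*I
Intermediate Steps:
q(b, m) = (-4 + b)/(b + m)
Y = I*sqrt(3) (Y = sqrt(-3) = I*sqrt(3) ≈ 1.732*I)
U(k) = I*sqrt(3)*(-2 + (-4 + k)/(6 + k)) (U(k) = ((-4 + k)/(k + 6) - 2)*(I*sqrt(3)) = ((-4 + k)/(6 + k) - 2)*(I*sqrt(3)) = (-2 + (-4 + k)/(6 + k))*(I*sqrt(3)) = I*sqrt(3)*(-2 + (-4 + k)/(6 + k)))
U(-2*(-5) + 2) - 803 = I*sqrt(3)*(-16 - (-2*(-5) + 2))/(6 + (-2*(-5) + 2)) - 803 = I*sqrt(3)*(-16 - (10 + 2))/(6 + (10 + 2)) - 803 = I*sqrt(3)*(-16 - 1*12)/(6 + 12) - 803 = I*sqrt(3)*(-16 - 12)/18 - 803 = I*sqrt(3)*(1/18)*(-28) - 803 = -14*I*sqrt(3)/9 - 803 = -803 - 14*I*sqrt(3)/9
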